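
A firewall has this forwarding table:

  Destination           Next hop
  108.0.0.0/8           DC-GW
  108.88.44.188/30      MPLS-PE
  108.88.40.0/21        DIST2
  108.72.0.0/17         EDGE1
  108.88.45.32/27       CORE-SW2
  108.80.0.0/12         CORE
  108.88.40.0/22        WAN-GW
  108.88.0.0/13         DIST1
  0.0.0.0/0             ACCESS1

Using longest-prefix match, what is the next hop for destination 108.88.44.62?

DIST2

Routes whose prefix contains 108.88.44.62:
  0.0.0.0/0 (default, matches everything) -> ACCESS1
  108.0.0.0/8 (108.0.0.0 - 108.255.255.255) -> DC-GW
  108.80.0.0/12 (108.80.0.0 - 108.95.255.255) -> CORE
  108.88.0.0/13 (108.88.0.0 - 108.95.255.255) -> DIST1
  108.88.40.0/21 (108.88.40.0 - 108.88.47.255) -> DIST2
More-specific entries that do NOT match:
  108.88.44.188/30 (108.88.44.188 - 108.88.44.191) does not contain 108.88.44.62
  108.88.45.32/27 (108.88.45.32 - 108.88.45.63) does not contain 108.88.44.62
  108.88.40.0/22 (108.88.40.0 - 108.88.43.255) does not contain 108.88.44.62
Longest matching prefix is /21 -> next hop DIST2.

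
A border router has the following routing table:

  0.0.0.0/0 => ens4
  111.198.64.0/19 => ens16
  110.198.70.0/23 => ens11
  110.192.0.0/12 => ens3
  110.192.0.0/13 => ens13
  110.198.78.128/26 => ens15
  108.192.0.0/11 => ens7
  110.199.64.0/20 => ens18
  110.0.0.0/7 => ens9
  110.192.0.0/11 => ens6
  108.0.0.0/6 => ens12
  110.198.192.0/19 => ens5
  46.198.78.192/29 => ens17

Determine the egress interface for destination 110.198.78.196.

ens13

Routes whose prefix contains 110.198.78.196:
  0.0.0.0/0 (default, matches everything) -> ens4
  108.0.0.0/6 (108.0.0.0 - 111.255.255.255) -> ens12
  110.0.0.0/7 (110.0.0.0 - 111.255.255.255) -> ens9
  110.192.0.0/11 (110.192.0.0 - 110.223.255.255) -> ens6
  110.192.0.0/12 (110.192.0.0 - 110.207.255.255) -> ens3
  110.192.0.0/13 (110.192.0.0 - 110.199.255.255) -> ens13
More-specific entries that do NOT match:
  46.198.78.192/29 (46.198.78.192 - 46.198.78.199) does not contain 110.198.78.196
  110.198.78.128/26 (110.198.78.128 - 110.198.78.191) does not contain 110.198.78.196
  110.198.70.0/23 (110.198.70.0 - 110.198.71.255) does not contain 110.198.78.196
  110.199.64.0/20 (110.199.64.0 - 110.199.79.255) does not contain 110.198.78.196
  111.198.64.0/19 (111.198.64.0 - 111.198.95.255) does not contain 110.198.78.196
  110.198.192.0/19 (110.198.192.0 - 110.198.223.255) does not contain 110.198.78.196
Longest matching prefix is /13 -> interface ens13.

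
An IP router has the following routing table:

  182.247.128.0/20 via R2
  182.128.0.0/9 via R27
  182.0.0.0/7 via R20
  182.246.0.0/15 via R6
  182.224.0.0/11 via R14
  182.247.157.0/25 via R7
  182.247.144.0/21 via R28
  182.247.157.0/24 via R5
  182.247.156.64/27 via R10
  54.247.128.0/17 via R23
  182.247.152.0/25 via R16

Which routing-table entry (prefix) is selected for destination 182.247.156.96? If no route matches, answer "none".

182.246.0.0/15

Entries matching 182.247.156.96:
  182.0.0.0/7 (182.0.0.0 - 183.255.255.255)
  182.128.0.0/9 (182.128.0.0 - 182.255.255.255)
  182.224.0.0/11 (182.224.0.0 - 182.255.255.255)
  182.246.0.0/15 (182.246.0.0 - 182.247.255.255)
Most specific is 182.246.0.0/15.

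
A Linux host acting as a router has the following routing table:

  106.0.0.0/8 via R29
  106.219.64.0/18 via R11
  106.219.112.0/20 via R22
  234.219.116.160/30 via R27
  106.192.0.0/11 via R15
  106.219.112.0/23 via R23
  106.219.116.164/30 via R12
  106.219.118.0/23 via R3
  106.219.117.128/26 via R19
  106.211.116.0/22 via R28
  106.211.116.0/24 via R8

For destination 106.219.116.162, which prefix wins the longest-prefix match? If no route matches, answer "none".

106.219.112.0/20

Entries matching 106.219.116.162:
  106.0.0.0/8 (106.0.0.0 - 106.255.255.255)
  106.192.0.0/11 (106.192.0.0 - 106.223.255.255)
  106.219.64.0/18 (106.219.64.0 - 106.219.127.255)
  106.219.112.0/20 (106.219.112.0 - 106.219.127.255)
Most specific is 106.219.112.0/20.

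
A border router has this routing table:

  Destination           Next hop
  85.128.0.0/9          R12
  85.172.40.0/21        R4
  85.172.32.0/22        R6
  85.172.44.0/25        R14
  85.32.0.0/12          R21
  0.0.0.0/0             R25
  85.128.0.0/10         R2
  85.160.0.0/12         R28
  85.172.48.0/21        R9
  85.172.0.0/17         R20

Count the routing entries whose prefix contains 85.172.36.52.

Prefixes containing 85.172.36.52:
  0.0.0.0/0 (default, matches everything)
  85.128.0.0/9 (85.128.0.0 - 85.255.255.255)
  85.128.0.0/10 (85.128.0.0 - 85.191.255.255)
  85.160.0.0/12 (85.160.0.0 - 85.175.255.255)
  85.172.0.0/17 (85.172.0.0 - 85.172.127.255)
Total matching entries: 5.

5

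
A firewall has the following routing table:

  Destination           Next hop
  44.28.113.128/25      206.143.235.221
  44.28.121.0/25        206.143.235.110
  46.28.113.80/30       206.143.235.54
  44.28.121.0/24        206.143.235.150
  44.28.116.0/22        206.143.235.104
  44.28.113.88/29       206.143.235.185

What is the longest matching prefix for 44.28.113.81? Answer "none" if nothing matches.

none

44.28.113.81 is outside every listed prefix and there is no default route.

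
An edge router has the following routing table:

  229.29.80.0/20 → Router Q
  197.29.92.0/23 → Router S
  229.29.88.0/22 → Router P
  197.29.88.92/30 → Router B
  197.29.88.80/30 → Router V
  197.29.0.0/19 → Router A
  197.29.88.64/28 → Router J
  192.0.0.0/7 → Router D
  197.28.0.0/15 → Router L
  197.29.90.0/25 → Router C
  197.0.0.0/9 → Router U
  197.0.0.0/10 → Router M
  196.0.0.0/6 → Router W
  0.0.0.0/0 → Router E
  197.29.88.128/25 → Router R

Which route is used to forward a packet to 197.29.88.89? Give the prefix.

197.28.0.0/15

Entries matching 197.29.88.89:
  0.0.0.0/0 (default, matches everything)
  196.0.0.0/6 (196.0.0.0 - 199.255.255.255)
  197.0.0.0/9 (197.0.0.0 - 197.127.255.255)
  197.0.0.0/10 (197.0.0.0 - 197.63.255.255)
  197.28.0.0/15 (197.28.0.0 - 197.29.255.255)
Most specific is 197.28.0.0/15.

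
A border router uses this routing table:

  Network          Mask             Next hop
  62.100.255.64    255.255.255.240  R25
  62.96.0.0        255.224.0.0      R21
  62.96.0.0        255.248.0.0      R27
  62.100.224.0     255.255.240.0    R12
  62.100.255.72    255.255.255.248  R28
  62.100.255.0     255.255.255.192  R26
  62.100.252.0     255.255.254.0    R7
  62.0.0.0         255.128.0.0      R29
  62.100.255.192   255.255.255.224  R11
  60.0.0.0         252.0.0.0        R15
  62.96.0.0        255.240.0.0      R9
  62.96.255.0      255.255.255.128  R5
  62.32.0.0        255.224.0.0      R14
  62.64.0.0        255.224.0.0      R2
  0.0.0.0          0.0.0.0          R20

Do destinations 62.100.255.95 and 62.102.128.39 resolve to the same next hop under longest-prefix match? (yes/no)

62.100.255.95: longest match 62.96.0.0/13 -> R27
62.102.128.39: longest match 62.96.0.0/13 -> R27

yes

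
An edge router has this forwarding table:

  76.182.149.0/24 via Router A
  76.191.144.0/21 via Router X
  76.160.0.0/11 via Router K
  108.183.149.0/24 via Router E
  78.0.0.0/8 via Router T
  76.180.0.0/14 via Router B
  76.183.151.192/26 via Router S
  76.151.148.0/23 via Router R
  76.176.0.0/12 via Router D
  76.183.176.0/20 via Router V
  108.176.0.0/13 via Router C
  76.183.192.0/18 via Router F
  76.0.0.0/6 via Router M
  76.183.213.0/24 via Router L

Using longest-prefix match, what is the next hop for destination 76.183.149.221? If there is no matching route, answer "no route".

Router B

Routes whose prefix contains 76.183.149.221:
  76.0.0.0/6 (76.0.0.0 - 79.255.255.255) -> Router M
  76.160.0.0/11 (76.160.0.0 - 76.191.255.255) -> Router K
  76.176.0.0/12 (76.176.0.0 - 76.191.255.255) -> Router D
  76.180.0.0/14 (76.180.0.0 - 76.183.255.255) -> Router B
More-specific entries that do NOT match:
  76.183.151.192/26 (76.183.151.192 - 76.183.151.255) does not contain 76.183.149.221
  76.182.149.0/24 (76.182.149.0 - 76.182.149.255) does not contain 76.183.149.221
  108.183.149.0/24 (108.183.149.0 - 108.183.149.255) does not contain 76.183.149.221
  76.183.213.0/24 (76.183.213.0 - 76.183.213.255) does not contain 76.183.149.221
  76.151.148.0/23 (76.151.148.0 - 76.151.149.255) does not contain 76.183.149.221
  76.191.144.0/21 (76.191.144.0 - 76.191.151.255) does not contain 76.183.149.221
  76.183.176.0/20 (76.183.176.0 - 76.183.191.255) does not contain 76.183.149.221
  76.183.192.0/18 (76.183.192.0 - 76.183.255.255) does not contain 76.183.149.221
Longest matching prefix is /14 -> next hop Router B.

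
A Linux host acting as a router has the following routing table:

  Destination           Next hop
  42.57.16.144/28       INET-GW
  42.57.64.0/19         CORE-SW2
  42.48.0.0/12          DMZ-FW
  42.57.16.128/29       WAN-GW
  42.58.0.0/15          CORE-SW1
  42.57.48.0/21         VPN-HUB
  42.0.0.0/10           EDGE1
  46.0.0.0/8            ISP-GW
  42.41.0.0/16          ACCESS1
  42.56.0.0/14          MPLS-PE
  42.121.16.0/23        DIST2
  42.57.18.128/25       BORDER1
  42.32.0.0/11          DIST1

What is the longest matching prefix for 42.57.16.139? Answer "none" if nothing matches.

Entries matching 42.57.16.139:
  42.0.0.0/10 (42.0.0.0 - 42.63.255.255)
  42.32.0.0/11 (42.32.0.0 - 42.63.255.255)
  42.48.0.0/12 (42.48.0.0 - 42.63.255.255)
  42.56.0.0/14 (42.56.0.0 - 42.59.255.255)
Most specific is 42.56.0.0/14.

42.56.0.0/14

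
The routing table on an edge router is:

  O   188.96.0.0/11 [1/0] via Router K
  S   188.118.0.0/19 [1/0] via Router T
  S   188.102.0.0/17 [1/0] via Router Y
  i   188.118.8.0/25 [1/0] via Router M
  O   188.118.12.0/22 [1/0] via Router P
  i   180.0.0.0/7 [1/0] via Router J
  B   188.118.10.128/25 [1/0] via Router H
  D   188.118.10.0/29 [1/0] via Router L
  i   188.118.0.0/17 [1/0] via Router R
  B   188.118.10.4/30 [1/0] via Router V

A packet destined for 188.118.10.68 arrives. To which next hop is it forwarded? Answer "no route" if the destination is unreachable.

Router T

Routes whose prefix contains 188.118.10.68:
  188.96.0.0/11 (188.96.0.0 - 188.127.255.255) -> Router K
  188.118.0.0/17 (188.118.0.0 - 188.118.127.255) -> Router R
  188.118.0.0/19 (188.118.0.0 - 188.118.31.255) -> Router T
More-specific entries that do NOT match:
  188.118.10.4/30 (188.118.10.4 - 188.118.10.7) does not contain 188.118.10.68
  188.118.10.0/29 (188.118.10.0 - 188.118.10.7) does not contain 188.118.10.68
  188.118.8.0/25 (188.118.8.0 - 188.118.8.127) does not contain 188.118.10.68
  188.118.10.128/25 (188.118.10.128 - 188.118.10.255) does not contain 188.118.10.68
  188.118.12.0/22 (188.118.12.0 - 188.118.15.255) does not contain 188.118.10.68
Longest matching prefix is /19 -> next hop Router T.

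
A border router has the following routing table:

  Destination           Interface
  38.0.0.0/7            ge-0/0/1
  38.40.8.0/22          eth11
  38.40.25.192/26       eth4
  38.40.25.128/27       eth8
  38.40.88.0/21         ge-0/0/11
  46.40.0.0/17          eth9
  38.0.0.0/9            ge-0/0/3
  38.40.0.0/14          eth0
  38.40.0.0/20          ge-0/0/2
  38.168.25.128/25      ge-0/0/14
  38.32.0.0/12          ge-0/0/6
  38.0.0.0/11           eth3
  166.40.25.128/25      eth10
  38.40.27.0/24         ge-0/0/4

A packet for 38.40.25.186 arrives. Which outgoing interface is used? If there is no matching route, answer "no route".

eth0

Routes whose prefix contains 38.40.25.186:
  38.0.0.0/7 (38.0.0.0 - 39.255.255.255) -> ge-0/0/1
  38.0.0.0/9 (38.0.0.0 - 38.127.255.255) -> ge-0/0/3
  38.32.0.0/12 (38.32.0.0 - 38.47.255.255) -> ge-0/0/6
  38.40.0.0/14 (38.40.0.0 - 38.43.255.255) -> eth0
More-specific entries that do NOT match:
  38.40.25.128/27 (38.40.25.128 - 38.40.25.159) does not contain 38.40.25.186
  38.40.25.192/26 (38.40.25.192 - 38.40.25.255) does not contain 38.40.25.186
  38.168.25.128/25 (38.168.25.128 - 38.168.25.255) does not contain 38.40.25.186
  166.40.25.128/25 (166.40.25.128 - 166.40.25.255) does not contain 38.40.25.186
  38.40.27.0/24 (38.40.27.0 - 38.40.27.255) does not contain 38.40.25.186
  38.40.8.0/22 (38.40.8.0 - 38.40.11.255) does not contain 38.40.25.186
  38.40.88.0/21 (38.40.88.0 - 38.40.95.255) does not contain 38.40.25.186
  38.40.0.0/20 (38.40.0.0 - 38.40.15.255) does not contain 38.40.25.186
  46.40.0.0/17 (46.40.0.0 - 46.40.127.255) does not contain 38.40.25.186
Longest matching prefix is /14 -> interface eth0.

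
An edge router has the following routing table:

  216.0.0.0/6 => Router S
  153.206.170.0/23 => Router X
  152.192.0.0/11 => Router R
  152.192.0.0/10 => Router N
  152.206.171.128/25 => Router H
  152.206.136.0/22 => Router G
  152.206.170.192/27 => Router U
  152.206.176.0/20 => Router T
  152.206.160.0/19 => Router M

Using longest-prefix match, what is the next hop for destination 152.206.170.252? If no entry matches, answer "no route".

Router M

Routes whose prefix contains 152.206.170.252:
  152.192.0.0/10 (152.192.0.0 - 152.255.255.255) -> Router N
  152.192.0.0/11 (152.192.0.0 - 152.223.255.255) -> Router R
  152.206.160.0/19 (152.206.160.0 - 152.206.191.255) -> Router M
More-specific entries that do NOT match:
  152.206.170.192/27 (152.206.170.192 - 152.206.170.223) does not contain 152.206.170.252
  152.206.171.128/25 (152.206.171.128 - 152.206.171.255) does not contain 152.206.170.252
  153.206.170.0/23 (153.206.170.0 - 153.206.171.255) does not contain 152.206.170.252
  152.206.136.0/22 (152.206.136.0 - 152.206.139.255) does not contain 152.206.170.252
  152.206.176.0/20 (152.206.176.0 - 152.206.191.255) does not contain 152.206.170.252
Longest matching prefix is /19 -> next hop Router M.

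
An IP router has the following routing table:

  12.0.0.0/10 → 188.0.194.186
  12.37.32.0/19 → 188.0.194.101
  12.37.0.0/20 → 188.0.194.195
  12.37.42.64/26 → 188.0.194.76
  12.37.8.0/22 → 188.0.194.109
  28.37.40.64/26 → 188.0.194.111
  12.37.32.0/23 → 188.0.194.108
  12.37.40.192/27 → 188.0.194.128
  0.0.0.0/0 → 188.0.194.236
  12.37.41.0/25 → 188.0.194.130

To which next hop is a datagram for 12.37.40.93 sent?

188.0.194.101

Routes whose prefix contains 12.37.40.93:
  0.0.0.0/0 (default, matches everything) -> 188.0.194.236
  12.0.0.0/10 (12.0.0.0 - 12.63.255.255) -> 188.0.194.186
  12.37.32.0/19 (12.37.32.0 - 12.37.63.255) -> 188.0.194.101
More-specific entries that do NOT match:
  12.37.40.192/27 (12.37.40.192 - 12.37.40.223) does not contain 12.37.40.93
  12.37.42.64/26 (12.37.42.64 - 12.37.42.127) does not contain 12.37.40.93
  28.37.40.64/26 (28.37.40.64 - 28.37.40.127) does not contain 12.37.40.93
  12.37.41.0/25 (12.37.41.0 - 12.37.41.127) does not contain 12.37.40.93
  12.37.32.0/23 (12.37.32.0 - 12.37.33.255) does not contain 12.37.40.93
  12.37.8.0/22 (12.37.8.0 - 12.37.11.255) does not contain 12.37.40.93
  12.37.0.0/20 (12.37.0.0 - 12.37.15.255) does not contain 12.37.40.93
Longest matching prefix is /19 -> next hop 188.0.194.101.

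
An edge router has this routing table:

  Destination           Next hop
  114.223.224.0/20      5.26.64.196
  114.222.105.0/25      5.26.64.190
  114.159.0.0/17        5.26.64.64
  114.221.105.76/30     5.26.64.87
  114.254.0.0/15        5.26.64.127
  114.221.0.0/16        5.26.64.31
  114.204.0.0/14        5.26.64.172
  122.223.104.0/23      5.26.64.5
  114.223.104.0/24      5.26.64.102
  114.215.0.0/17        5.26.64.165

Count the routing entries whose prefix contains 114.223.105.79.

No listed prefix contains 114.223.105.79.
Total matching entries: 0.

0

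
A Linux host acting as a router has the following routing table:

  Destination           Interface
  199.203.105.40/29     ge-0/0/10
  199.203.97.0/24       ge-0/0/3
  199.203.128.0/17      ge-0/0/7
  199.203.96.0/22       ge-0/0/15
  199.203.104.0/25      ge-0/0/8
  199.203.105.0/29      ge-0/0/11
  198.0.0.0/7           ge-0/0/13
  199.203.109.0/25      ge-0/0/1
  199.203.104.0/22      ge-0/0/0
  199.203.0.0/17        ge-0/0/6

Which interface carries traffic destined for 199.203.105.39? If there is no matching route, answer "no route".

Routes whose prefix contains 199.203.105.39:
  198.0.0.0/7 (198.0.0.0 - 199.255.255.255) -> ge-0/0/13
  199.203.0.0/17 (199.203.0.0 - 199.203.127.255) -> ge-0/0/6
  199.203.104.0/22 (199.203.104.0 - 199.203.107.255) -> ge-0/0/0
More-specific entries that do NOT match:
  199.203.105.40/29 (199.203.105.40 - 199.203.105.47) does not contain 199.203.105.39
  199.203.105.0/29 (199.203.105.0 - 199.203.105.7) does not contain 199.203.105.39
  199.203.104.0/25 (199.203.104.0 - 199.203.104.127) does not contain 199.203.105.39
  199.203.109.0/25 (199.203.109.0 - 199.203.109.127) does not contain 199.203.105.39
  199.203.97.0/24 (199.203.97.0 - 199.203.97.255) does not contain 199.203.105.39
Longest matching prefix is /22 -> interface ge-0/0/0.

ge-0/0/0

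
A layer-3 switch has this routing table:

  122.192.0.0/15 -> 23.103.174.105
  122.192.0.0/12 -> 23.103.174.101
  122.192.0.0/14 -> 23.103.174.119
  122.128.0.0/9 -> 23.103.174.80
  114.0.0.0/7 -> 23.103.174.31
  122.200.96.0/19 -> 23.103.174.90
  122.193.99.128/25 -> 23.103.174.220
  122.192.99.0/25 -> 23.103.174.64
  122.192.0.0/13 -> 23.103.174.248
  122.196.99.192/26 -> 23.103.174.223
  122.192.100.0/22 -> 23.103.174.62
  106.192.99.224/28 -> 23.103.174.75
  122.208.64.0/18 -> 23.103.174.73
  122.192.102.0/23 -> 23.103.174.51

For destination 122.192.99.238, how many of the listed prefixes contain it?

Prefixes containing 122.192.99.238:
  122.128.0.0/9 (122.128.0.0 - 122.255.255.255)
  122.192.0.0/12 (122.192.0.0 - 122.207.255.255)
  122.192.0.0/13 (122.192.0.0 - 122.199.255.255)
  122.192.0.0/14 (122.192.0.0 - 122.195.255.255)
  122.192.0.0/15 (122.192.0.0 - 122.193.255.255)
Total matching entries: 5.

5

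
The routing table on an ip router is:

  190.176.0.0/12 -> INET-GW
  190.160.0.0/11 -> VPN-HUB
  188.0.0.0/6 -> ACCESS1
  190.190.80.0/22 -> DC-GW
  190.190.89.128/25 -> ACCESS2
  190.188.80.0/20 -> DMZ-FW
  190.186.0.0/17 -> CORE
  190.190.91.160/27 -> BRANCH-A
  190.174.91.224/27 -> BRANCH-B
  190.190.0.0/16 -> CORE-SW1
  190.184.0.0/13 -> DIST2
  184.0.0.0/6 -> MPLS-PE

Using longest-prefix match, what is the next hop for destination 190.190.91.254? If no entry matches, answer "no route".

CORE-SW1

Routes whose prefix contains 190.190.91.254:
  188.0.0.0/6 (188.0.0.0 - 191.255.255.255) -> ACCESS1
  190.160.0.0/11 (190.160.0.0 - 190.191.255.255) -> VPN-HUB
  190.176.0.0/12 (190.176.0.0 - 190.191.255.255) -> INET-GW
  190.184.0.0/13 (190.184.0.0 - 190.191.255.255) -> DIST2
  190.190.0.0/16 (190.190.0.0 - 190.190.255.255) -> CORE-SW1
More-specific entries that do NOT match:
  190.190.91.160/27 (190.190.91.160 - 190.190.91.191) does not contain 190.190.91.254
  190.174.91.224/27 (190.174.91.224 - 190.174.91.255) does not contain 190.190.91.254
  190.190.89.128/25 (190.190.89.128 - 190.190.89.255) does not contain 190.190.91.254
  190.190.80.0/22 (190.190.80.0 - 190.190.83.255) does not contain 190.190.91.254
  190.188.80.0/20 (190.188.80.0 - 190.188.95.255) does not contain 190.190.91.254
  190.186.0.0/17 (190.186.0.0 - 190.186.127.255) does not contain 190.190.91.254
Longest matching prefix is /16 -> next hop CORE-SW1.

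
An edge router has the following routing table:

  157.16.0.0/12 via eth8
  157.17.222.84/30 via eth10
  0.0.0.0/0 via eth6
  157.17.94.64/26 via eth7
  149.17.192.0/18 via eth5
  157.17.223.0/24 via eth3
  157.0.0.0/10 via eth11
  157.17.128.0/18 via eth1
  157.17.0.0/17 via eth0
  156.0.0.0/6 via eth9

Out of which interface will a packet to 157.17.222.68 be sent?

Routes whose prefix contains 157.17.222.68:
  0.0.0.0/0 (default, matches everything) -> eth6
  156.0.0.0/6 (156.0.0.0 - 159.255.255.255) -> eth9
  157.0.0.0/10 (157.0.0.0 - 157.63.255.255) -> eth11
  157.16.0.0/12 (157.16.0.0 - 157.31.255.255) -> eth8
More-specific entries that do NOT match:
  157.17.222.84/30 (157.17.222.84 - 157.17.222.87) does not contain 157.17.222.68
  157.17.94.64/26 (157.17.94.64 - 157.17.94.127) does not contain 157.17.222.68
  157.17.223.0/24 (157.17.223.0 - 157.17.223.255) does not contain 157.17.222.68
  149.17.192.0/18 (149.17.192.0 - 149.17.255.255) does not contain 157.17.222.68
  157.17.128.0/18 (157.17.128.0 - 157.17.191.255) does not contain 157.17.222.68
  157.17.0.0/17 (157.17.0.0 - 157.17.127.255) does not contain 157.17.222.68
Longest matching prefix is /12 -> interface eth8.

eth8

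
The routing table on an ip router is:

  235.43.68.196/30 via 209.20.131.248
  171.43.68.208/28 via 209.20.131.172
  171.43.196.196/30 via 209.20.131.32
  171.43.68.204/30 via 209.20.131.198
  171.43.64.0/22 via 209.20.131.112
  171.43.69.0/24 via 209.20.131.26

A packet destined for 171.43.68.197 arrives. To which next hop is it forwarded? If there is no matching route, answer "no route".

no route

No entry's prefix contains 171.43.68.197; there is no default route.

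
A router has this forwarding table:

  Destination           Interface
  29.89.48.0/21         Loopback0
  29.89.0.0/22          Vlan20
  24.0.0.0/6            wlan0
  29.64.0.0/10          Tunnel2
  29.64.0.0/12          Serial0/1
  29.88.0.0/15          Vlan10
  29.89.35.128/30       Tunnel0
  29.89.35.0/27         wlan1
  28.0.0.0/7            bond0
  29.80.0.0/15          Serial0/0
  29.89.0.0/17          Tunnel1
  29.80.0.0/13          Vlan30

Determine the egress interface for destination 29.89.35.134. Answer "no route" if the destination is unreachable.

Tunnel1

Routes whose prefix contains 29.89.35.134:
  28.0.0.0/7 (28.0.0.0 - 29.255.255.255) -> bond0
  29.64.0.0/10 (29.64.0.0 - 29.127.255.255) -> Tunnel2
  29.88.0.0/15 (29.88.0.0 - 29.89.255.255) -> Vlan10
  29.89.0.0/17 (29.89.0.0 - 29.89.127.255) -> Tunnel1
More-specific entries that do NOT match:
  29.89.35.128/30 (29.89.35.128 - 29.89.35.131) does not contain 29.89.35.134
  29.89.35.0/27 (29.89.35.0 - 29.89.35.31) does not contain 29.89.35.134
  29.89.0.0/22 (29.89.0.0 - 29.89.3.255) does not contain 29.89.35.134
  29.89.48.0/21 (29.89.48.0 - 29.89.55.255) does not contain 29.89.35.134
Longest matching prefix is /17 -> interface Tunnel1.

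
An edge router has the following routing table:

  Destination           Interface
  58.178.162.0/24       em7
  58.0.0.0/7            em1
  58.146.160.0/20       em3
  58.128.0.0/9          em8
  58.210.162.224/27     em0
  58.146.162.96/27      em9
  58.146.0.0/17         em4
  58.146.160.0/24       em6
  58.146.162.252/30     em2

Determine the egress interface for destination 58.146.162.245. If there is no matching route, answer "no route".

Routes whose prefix contains 58.146.162.245:
  58.0.0.0/7 (58.0.0.0 - 59.255.255.255) -> em1
  58.128.0.0/9 (58.128.0.0 - 58.255.255.255) -> em8
  58.146.160.0/20 (58.146.160.0 - 58.146.175.255) -> em3
More-specific entries that do NOT match:
  58.146.162.252/30 (58.146.162.252 - 58.146.162.255) does not contain 58.146.162.245
  58.210.162.224/27 (58.210.162.224 - 58.210.162.255) does not contain 58.146.162.245
  58.146.162.96/27 (58.146.162.96 - 58.146.162.127) does not contain 58.146.162.245
  58.178.162.0/24 (58.178.162.0 - 58.178.162.255) does not contain 58.146.162.245
  58.146.160.0/24 (58.146.160.0 - 58.146.160.255) does not contain 58.146.162.245
Longest matching prefix is /20 -> interface em3.

em3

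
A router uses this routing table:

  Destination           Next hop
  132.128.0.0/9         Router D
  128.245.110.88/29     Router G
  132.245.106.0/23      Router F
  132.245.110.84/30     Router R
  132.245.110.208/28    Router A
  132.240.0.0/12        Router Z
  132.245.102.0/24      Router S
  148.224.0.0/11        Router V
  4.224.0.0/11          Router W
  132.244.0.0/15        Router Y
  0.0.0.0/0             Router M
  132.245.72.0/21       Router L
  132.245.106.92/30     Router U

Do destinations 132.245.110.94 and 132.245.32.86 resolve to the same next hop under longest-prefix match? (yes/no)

yes

132.245.110.94: longest match 132.244.0.0/15 -> Router Y
132.245.32.86: longest match 132.244.0.0/15 -> Router Y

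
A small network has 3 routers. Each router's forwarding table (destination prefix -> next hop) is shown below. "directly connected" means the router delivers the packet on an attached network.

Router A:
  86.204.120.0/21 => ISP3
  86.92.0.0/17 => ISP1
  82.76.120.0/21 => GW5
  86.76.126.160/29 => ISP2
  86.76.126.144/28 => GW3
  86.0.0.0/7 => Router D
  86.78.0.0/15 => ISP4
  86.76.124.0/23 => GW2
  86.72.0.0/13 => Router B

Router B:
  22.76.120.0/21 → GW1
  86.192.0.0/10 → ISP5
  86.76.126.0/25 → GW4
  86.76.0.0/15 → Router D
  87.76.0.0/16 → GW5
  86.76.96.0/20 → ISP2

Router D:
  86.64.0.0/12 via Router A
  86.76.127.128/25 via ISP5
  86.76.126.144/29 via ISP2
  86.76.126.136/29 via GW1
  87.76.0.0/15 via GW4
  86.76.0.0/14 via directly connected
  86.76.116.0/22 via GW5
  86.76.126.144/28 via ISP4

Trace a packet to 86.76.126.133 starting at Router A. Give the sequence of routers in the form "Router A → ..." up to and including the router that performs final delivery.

At Router A: longest match for 86.76.126.133 is 86.72.0.0/13 -> Router B
At Router B: longest match for 86.76.126.133 is 86.76.0.0/15 -> Router D
At Router D: longest match for 86.76.126.133 is 86.76.0.0/14 -> directly connected

Router A → Router B → Router D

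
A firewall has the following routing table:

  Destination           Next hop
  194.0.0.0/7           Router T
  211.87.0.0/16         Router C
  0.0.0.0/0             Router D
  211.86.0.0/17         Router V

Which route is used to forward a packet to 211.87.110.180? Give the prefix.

211.87.0.0/16

Entries matching 211.87.110.180:
  0.0.0.0/0 (default, matches everything)
  211.87.0.0/16 (211.87.0.0 - 211.87.255.255)
Most specific is 211.87.0.0/16.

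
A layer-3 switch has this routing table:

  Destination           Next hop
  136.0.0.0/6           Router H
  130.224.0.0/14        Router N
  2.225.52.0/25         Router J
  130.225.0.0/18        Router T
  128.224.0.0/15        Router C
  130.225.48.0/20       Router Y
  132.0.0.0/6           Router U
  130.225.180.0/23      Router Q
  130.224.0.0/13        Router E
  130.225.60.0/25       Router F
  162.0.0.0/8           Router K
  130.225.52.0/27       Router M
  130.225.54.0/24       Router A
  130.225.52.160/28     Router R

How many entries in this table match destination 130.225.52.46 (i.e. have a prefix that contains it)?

4

Prefixes containing 130.225.52.46:
  130.224.0.0/13 (130.224.0.0 - 130.231.255.255)
  130.224.0.0/14 (130.224.0.0 - 130.227.255.255)
  130.225.0.0/18 (130.225.0.0 - 130.225.63.255)
  130.225.48.0/20 (130.225.48.0 - 130.225.63.255)
Total matching entries: 4.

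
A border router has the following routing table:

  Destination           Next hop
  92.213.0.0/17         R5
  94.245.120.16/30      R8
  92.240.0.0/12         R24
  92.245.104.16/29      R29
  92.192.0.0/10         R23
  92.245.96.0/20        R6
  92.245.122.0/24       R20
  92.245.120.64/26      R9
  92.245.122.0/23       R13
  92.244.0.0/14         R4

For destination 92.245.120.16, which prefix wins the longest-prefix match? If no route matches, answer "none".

92.244.0.0/14

Entries matching 92.245.120.16:
  92.192.0.0/10 (92.192.0.0 - 92.255.255.255)
  92.240.0.0/12 (92.240.0.0 - 92.255.255.255)
  92.244.0.0/14 (92.244.0.0 - 92.247.255.255)
Most specific is 92.244.0.0/14.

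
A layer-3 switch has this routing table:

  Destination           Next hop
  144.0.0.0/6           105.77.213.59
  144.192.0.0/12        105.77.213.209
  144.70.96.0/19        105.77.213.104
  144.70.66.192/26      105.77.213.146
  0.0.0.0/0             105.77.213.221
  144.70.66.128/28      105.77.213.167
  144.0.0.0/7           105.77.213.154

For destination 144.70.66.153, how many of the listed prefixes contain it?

Prefixes containing 144.70.66.153:
  0.0.0.0/0 (default, matches everything)
  144.0.0.0/6 (144.0.0.0 - 147.255.255.255)
  144.0.0.0/7 (144.0.0.0 - 145.255.255.255)
Total matching entries: 3.

3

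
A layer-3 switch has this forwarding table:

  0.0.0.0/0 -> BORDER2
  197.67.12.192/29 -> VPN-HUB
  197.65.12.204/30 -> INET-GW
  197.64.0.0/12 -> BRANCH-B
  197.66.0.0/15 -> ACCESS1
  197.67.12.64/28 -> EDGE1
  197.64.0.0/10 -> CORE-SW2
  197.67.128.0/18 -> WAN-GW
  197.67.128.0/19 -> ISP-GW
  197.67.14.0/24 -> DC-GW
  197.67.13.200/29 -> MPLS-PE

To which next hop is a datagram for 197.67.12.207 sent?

Routes whose prefix contains 197.67.12.207:
  0.0.0.0/0 (default, matches everything) -> BORDER2
  197.64.0.0/10 (197.64.0.0 - 197.127.255.255) -> CORE-SW2
  197.64.0.0/12 (197.64.0.0 - 197.79.255.255) -> BRANCH-B
  197.66.0.0/15 (197.66.0.0 - 197.67.255.255) -> ACCESS1
More-specific entries that do NOT match:
  197.65.12.204/30 (197.65.12.204 - 197.65.12.207) does not contain 197.67.12.207
  197.67.12.192/29 (197.67.12.192 - 197.67.12.199) does not contain 197.67.12.207
  197.67.13.200/29 (197.67.13.200 - 197.67.13.207) does not contain 197.67.12.207
  197.67.12.64/28 (197.67.12.64 - 197.67.12.79) does not contain 197.67.12.207
  197.67.14.0/24 (197.67.14.0 - 197.67.14.255) does not contain 197.67.12.207
  197.67.128.0/19 (197.67.128.0 - 197.67.159.255) does not contain 197.67.12.207
  197.67.128.0/18 (197.67.128.0 - 197.67.191.255) does not contain 197.67.12.207
Longest matching prefix is /15 -> next hop ACCESS1.

ACCESS1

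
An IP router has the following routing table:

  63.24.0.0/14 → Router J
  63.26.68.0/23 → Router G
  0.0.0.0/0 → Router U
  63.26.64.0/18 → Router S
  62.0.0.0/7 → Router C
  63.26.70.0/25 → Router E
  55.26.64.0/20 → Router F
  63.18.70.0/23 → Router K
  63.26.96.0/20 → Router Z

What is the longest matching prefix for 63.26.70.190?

63.26.64.0/18

Entries matching 63.26.70.190:
  0.0.0.0/0 (default, matches everything)
  62.0.0.0/7 (62.0.0.0 - 63.255.255.255)
  63.24.0.0/14 (63.24.0.0 - 63.27.255.255)
  63.26.64.0/18 (63.26.64.0 - 63.26.127.255)
Most specific is 63.26.64.0/18.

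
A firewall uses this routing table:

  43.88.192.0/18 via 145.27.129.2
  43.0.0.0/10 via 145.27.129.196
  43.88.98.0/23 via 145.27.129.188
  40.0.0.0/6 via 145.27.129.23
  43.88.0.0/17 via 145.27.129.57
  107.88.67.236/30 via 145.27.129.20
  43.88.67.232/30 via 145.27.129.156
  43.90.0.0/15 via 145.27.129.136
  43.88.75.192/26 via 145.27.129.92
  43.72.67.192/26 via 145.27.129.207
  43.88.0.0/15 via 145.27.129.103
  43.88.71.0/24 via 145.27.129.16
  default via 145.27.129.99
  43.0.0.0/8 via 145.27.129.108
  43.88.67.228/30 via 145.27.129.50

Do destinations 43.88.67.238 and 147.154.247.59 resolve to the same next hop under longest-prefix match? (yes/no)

no

43.88.67.238: longest match 43.88.0.0/17 -> 145.27.129.57
147.154.247.59: longest match 0.0.0.0/0 -> 145.27.129.99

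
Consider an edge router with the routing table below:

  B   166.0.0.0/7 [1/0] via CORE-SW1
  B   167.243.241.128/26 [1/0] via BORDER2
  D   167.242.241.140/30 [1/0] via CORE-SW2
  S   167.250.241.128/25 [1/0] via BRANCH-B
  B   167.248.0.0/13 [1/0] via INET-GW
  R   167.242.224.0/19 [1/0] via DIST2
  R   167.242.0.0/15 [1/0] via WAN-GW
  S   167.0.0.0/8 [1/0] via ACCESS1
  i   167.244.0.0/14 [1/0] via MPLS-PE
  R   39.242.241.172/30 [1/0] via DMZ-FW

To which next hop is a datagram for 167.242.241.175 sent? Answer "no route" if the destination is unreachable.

DIST2

Routes whose prefix contains 167.242.241.175:
  166.0.0.0/7 (166.0.0.0 - 167.255.255.255) -> CORE-SW1
  167.0.0.0/8 (167.0.0.0 - 167.255.255.255) -> ACCESS1
  167.242.0.0/15 (167.242.0.0 - 167.243.255.255) -> WAN-GW
  167.242.224.0/19 (167.242.224.0 - 167.242.255.255) -> DIST2
More-specific entries that do NOT match:
  167.242.241.140/30 (167.242.241.140 - 167.242.241.143) does not contain 167.242.241.175
  39.242.241.172/30 (39.242.241.172 - 39.242.241.175) does not contain 167.242.241.175
  167.243.241.128/26 (167.243.241.128 - 167.243.241.191) does not contain 167.242.241.175
  167.250.241.128/25 (167.250.241.128 - 167.250.241.255) does not contain 167.242.241.175
Longest matching prefix is /19 -> next hop DIST2.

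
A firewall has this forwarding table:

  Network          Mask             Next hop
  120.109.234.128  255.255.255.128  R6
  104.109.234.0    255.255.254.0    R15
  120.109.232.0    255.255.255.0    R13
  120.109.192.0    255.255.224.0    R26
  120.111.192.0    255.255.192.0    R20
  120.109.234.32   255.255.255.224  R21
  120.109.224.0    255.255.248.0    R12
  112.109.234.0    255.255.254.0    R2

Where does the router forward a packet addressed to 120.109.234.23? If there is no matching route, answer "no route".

no route

No entry's prefix contains 120.109.234.23; there is no default route.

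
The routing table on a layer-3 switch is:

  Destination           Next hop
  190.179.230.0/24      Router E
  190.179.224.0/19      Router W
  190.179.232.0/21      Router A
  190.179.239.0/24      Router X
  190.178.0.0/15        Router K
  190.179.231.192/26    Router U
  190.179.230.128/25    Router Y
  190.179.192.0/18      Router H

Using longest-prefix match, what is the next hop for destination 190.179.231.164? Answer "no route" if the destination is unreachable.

Routes whose prefix contains 190.179.231.164:
  190.178.0.0/15 (190.178.0.0 - 190.179.255.255) -> Router K
  190.179.192.0/18 (190.179.192.0 - 190.179.255.255) -> Router H
  190.179.224.0/19 (190.179.224.0 - 190.179.255.255) -> Router W
More-specific entries that do NOT match:
  190.179.231.192/26 (190.179.231.192 - 190.179.231.255) does not contain 190.179.231.164
  190.179.230.128/25 (190.179.230.128 - 190.179.230.255) does not contain 190.179.231.164
  190.179.230.0/24 (190.179.230.0 - 190.179.230.255) does not contain 190.179.231.164
  190.179.239.0/24 (190.179.239.0 - 190.179.239.255) does not contain 190.179.231.164
  190.179.232.0/21 (190.179.232.0 - 190.179.239.255) does not contain 190.179.231.164
Longest matching prefix is /19 -> next hop Router W.

Router W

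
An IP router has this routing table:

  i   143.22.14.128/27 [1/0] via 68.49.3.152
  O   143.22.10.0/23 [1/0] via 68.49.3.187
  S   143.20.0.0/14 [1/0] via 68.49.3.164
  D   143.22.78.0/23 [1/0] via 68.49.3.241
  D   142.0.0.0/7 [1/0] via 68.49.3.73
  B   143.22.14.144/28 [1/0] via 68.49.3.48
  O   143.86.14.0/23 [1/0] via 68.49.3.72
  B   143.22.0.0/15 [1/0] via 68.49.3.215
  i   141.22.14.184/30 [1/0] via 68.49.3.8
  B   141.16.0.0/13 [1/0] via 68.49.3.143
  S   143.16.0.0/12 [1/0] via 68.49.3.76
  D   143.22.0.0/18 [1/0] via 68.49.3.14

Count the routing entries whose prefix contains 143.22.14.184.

5

Prefixes containing 143.22.14.184:
  142.0.0.0/7 (142.0.0.0 - 143.255.255.255)
  143.16.0.0/12 (143.16.0.0 - 143.31.255.255)
  143.20.0.0/14 (143.20.0.0 - 143.23.255.255)
  143.22.0.0/15 (143.22.0.0 - 143.23.255.255)
  143.22.0.0/18 (143.22.0.0 - 143.22.63.255)
Total matching entries: 5.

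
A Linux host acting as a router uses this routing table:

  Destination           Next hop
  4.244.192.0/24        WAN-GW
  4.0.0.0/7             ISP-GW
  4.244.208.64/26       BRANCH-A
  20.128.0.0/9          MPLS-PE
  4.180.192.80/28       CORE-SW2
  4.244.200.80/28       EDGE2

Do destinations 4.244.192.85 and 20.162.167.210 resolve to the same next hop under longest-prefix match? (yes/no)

no

4.244.192.85: longest match 4.244.192.0/24 -> WAN-GW
20.162.167.210: longest match 20.128.0.0/9 -> MPLS-PE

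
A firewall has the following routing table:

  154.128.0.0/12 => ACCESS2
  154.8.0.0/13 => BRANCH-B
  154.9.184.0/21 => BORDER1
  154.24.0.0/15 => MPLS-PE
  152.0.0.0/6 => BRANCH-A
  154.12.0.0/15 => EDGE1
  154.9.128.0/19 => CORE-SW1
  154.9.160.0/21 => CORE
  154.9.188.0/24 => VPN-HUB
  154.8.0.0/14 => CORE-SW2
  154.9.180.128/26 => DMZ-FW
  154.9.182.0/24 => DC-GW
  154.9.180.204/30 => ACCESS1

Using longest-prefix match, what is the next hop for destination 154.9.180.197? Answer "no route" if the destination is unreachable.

Routes whose prefix contains 154.9.180.197:
  152.0.0.0/6 (152.0.0.0 - 155.255.255.255) -> BRANCH-A
  154.8.0.0/13 (154.8.0.0 - 154.15.255.255) -> BRANCH-B
  154.8.0.0/14 (154.8.0.0 - 154.11.255.255) -> CORE-SW2
More-specific entries that do NOT match:
  154.9.180.204/30 (154.9.180.204 - 154.9.180.207) does not contain 154.9.180.197
  154.9.180.128/26 (154.9.180.128 - 154.9.180.191) does not contain 154.9.180.197
  154.9.188.0/24 (154.9.188.0 - 154.9.188.255) does not contain 154.9.180.197
  154.9.182.0/24 (154.9.182.0 - 154.9.182.255) does not contain 154.9.180.197
  154.9.184.0/21 (154.9.184.0 - 154.9.191.255) does not contain 154.9.180.197
  154.9.160.0/21 (154.9.160.0 - 154.9.167.255) does not contain 154.9.180.197
  154.9.128.0/19 (154.9.128.0 - 154.9.159.255) does not contain 154.9.180.197
  154.24.0.0/15 (154.24.0.0 - 154.25.255.255) does not contain 154.9.180.197
  154.12.0.0/15 (154.12.0.0 - 154.13.255.255) does not contain 154.9.180.197
Longest matching prefix is /14 -> next hop CORE-SW2.

CORE-SW2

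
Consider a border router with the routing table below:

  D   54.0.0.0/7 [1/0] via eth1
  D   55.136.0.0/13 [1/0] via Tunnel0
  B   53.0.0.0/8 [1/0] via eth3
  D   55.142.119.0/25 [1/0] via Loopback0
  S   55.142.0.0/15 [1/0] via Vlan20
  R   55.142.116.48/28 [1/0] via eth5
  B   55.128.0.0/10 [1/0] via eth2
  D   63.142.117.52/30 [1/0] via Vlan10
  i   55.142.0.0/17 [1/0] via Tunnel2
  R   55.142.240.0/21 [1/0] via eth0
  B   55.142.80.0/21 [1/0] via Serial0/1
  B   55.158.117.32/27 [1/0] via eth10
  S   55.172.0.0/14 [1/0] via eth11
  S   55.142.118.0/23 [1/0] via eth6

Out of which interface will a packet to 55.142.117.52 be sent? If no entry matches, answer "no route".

Tunnel2

Routes whose prefix contains 55.142.117.52:
  54.0.0.0/7 (54.0.0.0 - 55.255.255.255) -> eth1
  55.128.0.0/10 (55.128.0.0 - 55.191.255.255) -> eth2
  55.136.0.0/13 (55.136.0.0 - 55.143.255.255) -> Tunnel0
  55.142.0.0/15 (55.142.0.0 - 55.143.255.255) -> Vlan20
  55.142.0.0/17 (55.142.0.0 - 55.142.127.255) -> Tunnel2
More-specific entries that do NOT match:
  63.142.117.52/30 (63.142.117.52 - 63.142.117.55) does not contain 55.142.117.52
  55.142.116.48/28 (55.142.116.48 - 55.142.116.63) does not contain 55.142.117.52
  55.158.117.32/27 (55.158.117.32 - 55.158.117.63) does not contain 55.142.117.52
  55.142.119.0/25 (55.142.119.0 - 55.142.119.127) does not contain 55.142.117.52
  55.142.118.0/23 (55.142.118.0 - 55.142.119.255) does not contain 55.142.117.52
  55.142.240.0/21 (55.142.240.0 - 55.142.247.255) does not contain 55.142.117.52
  55.142.80.0/21 (55.142.80.0 - 55.142.87.255) does not contain 55.142.117.52
Longest matching prefix is /17 -> interface Tunnel2.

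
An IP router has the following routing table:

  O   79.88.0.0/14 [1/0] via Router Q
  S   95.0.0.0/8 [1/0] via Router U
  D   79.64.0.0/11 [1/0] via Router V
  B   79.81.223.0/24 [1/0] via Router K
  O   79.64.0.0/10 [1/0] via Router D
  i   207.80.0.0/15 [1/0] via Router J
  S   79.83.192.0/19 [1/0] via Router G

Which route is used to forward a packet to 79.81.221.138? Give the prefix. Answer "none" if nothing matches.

Entries matching 79.81.221.138:
  79.64.0.0/10 (79.64.0.0 - 79.127.255.255)
  79.64.0.0/11 (79.64.0.0 - 79.95.255.255)
Most specific is 79.64.0.0/11.

79.64.0.0/11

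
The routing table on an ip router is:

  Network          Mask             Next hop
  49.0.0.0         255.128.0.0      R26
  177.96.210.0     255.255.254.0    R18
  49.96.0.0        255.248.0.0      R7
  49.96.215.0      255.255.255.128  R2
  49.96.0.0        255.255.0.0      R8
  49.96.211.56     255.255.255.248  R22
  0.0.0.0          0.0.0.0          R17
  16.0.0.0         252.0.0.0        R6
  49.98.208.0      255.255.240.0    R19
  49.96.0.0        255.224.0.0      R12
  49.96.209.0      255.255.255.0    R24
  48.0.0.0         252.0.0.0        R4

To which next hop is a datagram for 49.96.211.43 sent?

R8

Routes whose prefix contains 49.96.211.43:
  0.0.0.0/0 (default, matches everything) -> R17
  48.0.0.0/6 (48.0.0.0 - 51.255.255.255) -> R4
  49.0.0.0/9 (49.0.0.0 - 49.127.255.255) -> R26
  49.96.0.0/11 (49.96.0.0 - 49.127.255.255) -> R12
  49.96.0.0/13 (49.96.0.0 - 49.103.255.255) -> R7
  49.96.0.0/16 (49.96.0.0 - 49.96.255.255) -> R8
More-specific entries that do NOT match:
  49.96.211.56/29 (49.96.211.56 - 49.96.211.63) does not contain 49.96.211.43
  49.96.215.0/25 (49.96.215.0 - 49.96.215.127) does not contain 49.96.211.43
  49.96.209.0/24 (49.96.209.0 - 49.96.209.255) does not contain 49.96.211.43
  177.96.210.0/23 (177.96.210.0 - 177.96.211.255) does not contain 49.96.211.43
  49.98.208.0/20 (49.98.208.0 - 49.98.223.255) does not contain 49.96.211.43
Longest matching prefix is /16 -> next hop R8.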